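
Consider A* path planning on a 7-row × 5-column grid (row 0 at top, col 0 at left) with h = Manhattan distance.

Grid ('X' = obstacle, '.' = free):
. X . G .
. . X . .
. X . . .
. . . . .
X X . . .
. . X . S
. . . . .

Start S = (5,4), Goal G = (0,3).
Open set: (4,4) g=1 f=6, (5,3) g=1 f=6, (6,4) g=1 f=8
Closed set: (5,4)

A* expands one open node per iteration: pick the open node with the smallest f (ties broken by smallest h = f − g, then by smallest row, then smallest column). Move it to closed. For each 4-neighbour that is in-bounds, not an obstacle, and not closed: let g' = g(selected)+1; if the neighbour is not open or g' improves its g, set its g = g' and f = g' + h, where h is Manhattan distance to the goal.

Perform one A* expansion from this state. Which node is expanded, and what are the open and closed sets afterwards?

step 1: expand (4,4) (f=6, h=5) → closed; open now [(3,4) g=2 f=6, (4,3) g=2 f=6, (5,3) g=1 f=6, (6,4) g=1 f=8]

expanded=(4,4); open=[(3,4) g=2 f=6, (4,3) g=2 f=6, (5,3) g=1 f=6, (6,4) g=1 f=8]; closed=[(4,4), (5,4)]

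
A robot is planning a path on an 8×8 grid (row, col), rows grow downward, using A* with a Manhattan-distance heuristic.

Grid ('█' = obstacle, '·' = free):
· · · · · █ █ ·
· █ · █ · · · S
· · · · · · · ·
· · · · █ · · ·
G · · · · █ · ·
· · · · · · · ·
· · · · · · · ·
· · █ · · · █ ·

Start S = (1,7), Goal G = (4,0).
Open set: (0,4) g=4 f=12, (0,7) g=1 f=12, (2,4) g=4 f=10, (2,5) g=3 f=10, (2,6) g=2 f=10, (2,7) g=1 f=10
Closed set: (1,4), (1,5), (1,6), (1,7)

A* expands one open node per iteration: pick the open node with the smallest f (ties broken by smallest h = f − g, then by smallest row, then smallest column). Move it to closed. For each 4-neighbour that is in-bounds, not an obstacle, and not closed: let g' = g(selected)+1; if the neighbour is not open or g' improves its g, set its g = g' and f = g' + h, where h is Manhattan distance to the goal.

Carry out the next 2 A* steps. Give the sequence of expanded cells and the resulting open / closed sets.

step 1: expand (2,4) (f=10, h=6) → closed; open now [(0,4) g=4 f=12, (0,7) g=1 f=12, (2,3) g=5 f=10, (2,5) g=3 f=10, (2,6) g=2 f=10, (2,7) g=1 f=10]
step 2: expand (2,3) (f=10, h=5) → closed; open now [(0,4) g=4 f=12, (0,7) g=1 f=12, (2,2) g=6 f=10, (2,5) g=3 f=10, (2,6) g=2 f=10, (2,7) g=1 f=10, (3,3) g=6 f=10]

order=[(2,4) → (2,3)]; open=[(0,4) g=4 f=12, (0,7) g=1 f=12, (2,2) g=6 f=10, (2,5) g=3 f=10, (2,6) g=2 f=10, (2,7) g=1 f=10, (3,3) g=6 f=10]; closed=[(1,4), (1,5), (1,6), (1,7), (2,3), (2,4)]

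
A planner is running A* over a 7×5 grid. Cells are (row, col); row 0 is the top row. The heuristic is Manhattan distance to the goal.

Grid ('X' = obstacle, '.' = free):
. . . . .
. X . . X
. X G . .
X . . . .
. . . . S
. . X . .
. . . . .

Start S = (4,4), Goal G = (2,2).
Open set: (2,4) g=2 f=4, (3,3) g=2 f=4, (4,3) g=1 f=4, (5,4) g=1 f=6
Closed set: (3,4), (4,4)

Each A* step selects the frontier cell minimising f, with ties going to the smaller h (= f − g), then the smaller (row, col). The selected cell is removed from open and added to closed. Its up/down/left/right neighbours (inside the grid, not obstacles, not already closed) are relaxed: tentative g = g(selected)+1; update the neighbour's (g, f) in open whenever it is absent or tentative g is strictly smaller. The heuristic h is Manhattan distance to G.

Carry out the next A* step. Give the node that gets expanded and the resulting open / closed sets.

expanded=(2,4); open=[(2,3) g=3 f=4, (3,3) g=2 f=4, (4,3) g=1 f=4, (5,4) g=1 f=6]; closed=[(2,4), (3,4), (4,4)]

step 1: expand (2,4) (f=4, h=2) → closed; open now [(2,3) g=3 f=4, (3,3) g=2 f=4, (4,3) g=1 f=4, (5,4) g=1 f=6]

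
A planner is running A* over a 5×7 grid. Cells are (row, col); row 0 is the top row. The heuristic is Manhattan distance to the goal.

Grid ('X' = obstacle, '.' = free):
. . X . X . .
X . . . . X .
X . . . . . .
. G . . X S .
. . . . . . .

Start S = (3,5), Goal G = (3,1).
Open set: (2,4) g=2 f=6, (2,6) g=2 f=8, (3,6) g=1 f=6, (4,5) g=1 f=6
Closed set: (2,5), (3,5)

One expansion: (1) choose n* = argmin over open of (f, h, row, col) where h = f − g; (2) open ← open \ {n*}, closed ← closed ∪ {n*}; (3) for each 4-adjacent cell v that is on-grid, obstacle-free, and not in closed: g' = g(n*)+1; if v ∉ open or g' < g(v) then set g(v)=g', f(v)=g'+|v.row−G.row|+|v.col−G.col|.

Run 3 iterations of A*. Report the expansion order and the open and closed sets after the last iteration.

step 1: expand (2,4) (f=6, h=4) → closed; open now [(1,4) g=3 f=8, (2,3) g=3 f=6, (2,6) g=2 f=8, (3,6) g=1 f=6, (4,5) g=1 f=6]
step 2: expand (2,3) (f=6, h=3) → closed; open now [(1,3) g=4 f=8, (1,4) g=3 f=8, (2,2) g=4 f=6, (2,6) g=2 f=8, (3,3) g=4 f=6, (3,6) g=1 f=6, (4,5) g=1 f=6]
step 3: expand (2,2) (f=6, h=2) → closed; open now [(1,2) g=5 f=8, (1,3) g=4 f=8, (1,4) g=3 f=8, (2,1) g=5 f=6, (2,6) g=2 f=8, (3,2) g=5 f=6, (3,3) g=4 f=6, (3,6) g=1 f=6, (4,5) g=1 f=6]

order=[(2,4) → (2,3) → (2,2)]; open=[(1,2) g=5 f=8, (1,3) g=4 f=8, (1,4) g=3 f=8, (2,1) g=5 f=6, (2,6) g=2 f=8, (3,2) g=5 f=6, (3,3) g=4 f=6, (3,6) g=1 f=6, (4,5) g=1 f=6]; closed=[(2,2), (2,3), (2,4), (2,5), (3,5)]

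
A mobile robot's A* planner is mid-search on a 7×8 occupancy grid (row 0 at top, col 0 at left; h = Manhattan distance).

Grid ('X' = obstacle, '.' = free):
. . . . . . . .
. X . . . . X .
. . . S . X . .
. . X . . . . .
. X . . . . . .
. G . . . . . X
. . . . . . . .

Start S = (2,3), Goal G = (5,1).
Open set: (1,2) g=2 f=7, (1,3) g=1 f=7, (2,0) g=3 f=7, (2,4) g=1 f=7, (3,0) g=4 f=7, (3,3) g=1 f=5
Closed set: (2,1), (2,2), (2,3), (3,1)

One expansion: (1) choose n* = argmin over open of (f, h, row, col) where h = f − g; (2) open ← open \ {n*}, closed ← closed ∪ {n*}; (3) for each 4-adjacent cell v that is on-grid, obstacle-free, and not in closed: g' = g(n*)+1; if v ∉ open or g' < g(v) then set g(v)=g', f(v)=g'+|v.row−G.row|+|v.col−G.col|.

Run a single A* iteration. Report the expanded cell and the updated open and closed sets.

expanded=(3,3); open=[(1,2) g=2 f=7, (1,3) g=1 f=7, (2,0) g=3 f=7, (2,4) g=1 f=7, (3,0) g=4 f=7, (3,4) g=2 f=7, (4,3) g=2 f=5]; closed=[(2,1), (2,2), (2,3), (3,1), (3,3)]

step 1: expand (3,3) (f=5, h=4) → closed; open now [(1,2) g=2 f=7, (1,3) g=1 f=7, (2,0) g=3 f=7, (2,4) g=1 f=7, (3,0) g=4 f=7, (3,4) g=2 f=7, (4,3) g=2 f=5]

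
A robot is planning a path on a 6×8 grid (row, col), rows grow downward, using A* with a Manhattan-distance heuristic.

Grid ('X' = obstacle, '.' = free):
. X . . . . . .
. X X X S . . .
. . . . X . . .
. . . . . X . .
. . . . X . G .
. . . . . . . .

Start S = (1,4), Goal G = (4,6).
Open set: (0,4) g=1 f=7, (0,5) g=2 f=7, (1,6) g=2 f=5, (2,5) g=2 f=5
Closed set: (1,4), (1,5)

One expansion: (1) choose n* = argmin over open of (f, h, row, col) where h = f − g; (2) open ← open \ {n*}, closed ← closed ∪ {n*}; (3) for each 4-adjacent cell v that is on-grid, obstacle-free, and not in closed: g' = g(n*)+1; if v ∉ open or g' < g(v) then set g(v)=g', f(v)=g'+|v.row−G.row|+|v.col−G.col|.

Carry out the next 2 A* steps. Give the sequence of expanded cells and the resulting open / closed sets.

step 1: expand (1,6) (f=5, h=3) → closed; open now [(0,4) g=1 f=7, (0,5) g=2 f=7, (0,6) g=3 f=7, (1,7) g=3 f=7, (2,5) g=2 f=5, (2,6) g=3 f=5]
step 2: expand (2,6) (f=5, h=2) → closed; open now [(0,4) g=1 f=7, (0,5) g=2 f=7, (0,6) g=3 f=7, (1,7) g=3 f=7, (2,5) g=2 f=5, (2,7) g=4 f=7, (3,6) g=4 f=5]

order=[(1,6) → (2,6)]; open=[(0,4) g=1 f=7, (0,5) g=2 f=7, (0,6) g=3 f=7, (1,7) g=3 f=7, (2,5) g=2 f=5, (2,7) g=4 f=7, (3,6) g=4 f=5]; closed=[(1,4), (1,5), (1,6), (2,6)]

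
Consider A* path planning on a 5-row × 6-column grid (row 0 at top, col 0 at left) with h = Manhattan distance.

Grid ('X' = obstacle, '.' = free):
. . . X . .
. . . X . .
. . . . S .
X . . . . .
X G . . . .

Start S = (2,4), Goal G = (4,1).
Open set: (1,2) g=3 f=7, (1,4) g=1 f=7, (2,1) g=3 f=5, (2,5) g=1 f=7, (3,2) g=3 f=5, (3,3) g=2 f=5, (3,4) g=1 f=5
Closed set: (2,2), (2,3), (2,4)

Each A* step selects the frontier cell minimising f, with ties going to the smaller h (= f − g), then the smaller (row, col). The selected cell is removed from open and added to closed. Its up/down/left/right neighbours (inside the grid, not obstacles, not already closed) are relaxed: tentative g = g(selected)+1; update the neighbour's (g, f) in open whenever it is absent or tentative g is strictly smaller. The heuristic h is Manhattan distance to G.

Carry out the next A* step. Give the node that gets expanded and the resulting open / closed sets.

expanded=(2,1); open=[(1,1) g=4 f=7, (1,2) g=3 f=7, (1,4) g=1 f=7, (2,0) g=4 f=7, (2,5) g=1 f=7, (3,1) g=4 f=5, (3,2) g=3 f=5, (3,3) g=2 f=5, (3,4) g=1 f=5]; closed=[(2,1), (2,2), (2,3), (2,4)]

step 1: expand (2,1) (f=5, h=2) → closed; open now [(1,1) g=4 f=7, (1,2) g=3 f=7, (1,4) g=1 f=7, (2,0) g=4 f=7, (2,5) g=1 f=7, (3,1) g=4 f=5, (3,2) g=3 f=5, (3,3) g=2 f=5, (3,4) g=1 f=5]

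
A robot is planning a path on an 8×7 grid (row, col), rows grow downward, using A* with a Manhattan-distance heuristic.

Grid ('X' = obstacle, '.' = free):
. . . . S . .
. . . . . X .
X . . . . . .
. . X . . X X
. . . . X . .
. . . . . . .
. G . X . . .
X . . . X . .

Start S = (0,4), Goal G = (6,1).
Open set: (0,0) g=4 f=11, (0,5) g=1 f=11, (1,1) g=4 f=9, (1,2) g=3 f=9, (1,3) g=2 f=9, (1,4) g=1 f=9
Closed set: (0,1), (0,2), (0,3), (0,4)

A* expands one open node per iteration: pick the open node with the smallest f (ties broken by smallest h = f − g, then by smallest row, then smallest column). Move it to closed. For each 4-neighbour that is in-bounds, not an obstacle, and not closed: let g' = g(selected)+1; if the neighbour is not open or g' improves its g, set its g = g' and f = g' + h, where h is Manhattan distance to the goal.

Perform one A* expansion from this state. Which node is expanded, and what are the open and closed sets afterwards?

step 1: expand (1,1) (f=9, h=5) → closed; open now [(0,0) g=4 f=11, (0,5) g=1 f=11, (1,0) g=5 f=11, (1,2) g=3 f=9, (1,3) g=2 f=9, (1,4) g=1 f=9, (2,1) g=5 f=9]

expanded=(1,1); open=[(0,0) g=4 f=11, (0,5) g=1 f=11, (1,0) g=5 f=11, (1,2) g=3 f=9, (1,3) g=2 f=9, (1,4) g=1 f=9, (2,1) g=5 f=9]; closed=[(0,1), (0,2), (0,3), (0,4), (1,1)]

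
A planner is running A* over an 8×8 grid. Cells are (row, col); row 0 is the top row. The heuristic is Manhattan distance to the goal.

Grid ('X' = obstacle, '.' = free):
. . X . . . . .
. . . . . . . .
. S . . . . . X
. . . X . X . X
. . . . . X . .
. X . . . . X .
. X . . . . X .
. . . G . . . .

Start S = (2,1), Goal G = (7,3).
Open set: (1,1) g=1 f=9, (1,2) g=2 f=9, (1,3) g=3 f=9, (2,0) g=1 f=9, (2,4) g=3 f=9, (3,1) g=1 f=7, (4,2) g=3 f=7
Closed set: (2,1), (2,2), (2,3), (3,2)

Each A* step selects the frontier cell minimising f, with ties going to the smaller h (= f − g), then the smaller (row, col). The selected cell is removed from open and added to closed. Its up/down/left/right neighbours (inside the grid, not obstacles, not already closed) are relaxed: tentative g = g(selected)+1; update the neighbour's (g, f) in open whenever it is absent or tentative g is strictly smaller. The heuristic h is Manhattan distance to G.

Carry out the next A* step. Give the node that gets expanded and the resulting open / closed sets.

step 1: expand (4,2) (f=7, h=4) → closed; open now [(1,1) g=1 f=9, (1,2) g=2 f=9, (1,3) g=3 f=9, (2,0) g=1 f=9, (2,4) g=3 f=9, (3,1) g=1 f=7, (4,1) g=4 f=9, (4,3) g=4 f=7, (5,2) g=4 f=7]

expanded=(4,2); open=[(1,1) g=1 f=9, (1,2) g=2 f=9, (1,3) g=3 f=9, (2,0) g=1 f=9, (2,4) g=3 f=9, (3,1) g=1 f=7, (4,1) g=4 f=9, (4,3) g=4 f=7, (5,2) g=4 f=7]; closed=[(2,1), (2,2), (2,3), (3,2), (4,2)]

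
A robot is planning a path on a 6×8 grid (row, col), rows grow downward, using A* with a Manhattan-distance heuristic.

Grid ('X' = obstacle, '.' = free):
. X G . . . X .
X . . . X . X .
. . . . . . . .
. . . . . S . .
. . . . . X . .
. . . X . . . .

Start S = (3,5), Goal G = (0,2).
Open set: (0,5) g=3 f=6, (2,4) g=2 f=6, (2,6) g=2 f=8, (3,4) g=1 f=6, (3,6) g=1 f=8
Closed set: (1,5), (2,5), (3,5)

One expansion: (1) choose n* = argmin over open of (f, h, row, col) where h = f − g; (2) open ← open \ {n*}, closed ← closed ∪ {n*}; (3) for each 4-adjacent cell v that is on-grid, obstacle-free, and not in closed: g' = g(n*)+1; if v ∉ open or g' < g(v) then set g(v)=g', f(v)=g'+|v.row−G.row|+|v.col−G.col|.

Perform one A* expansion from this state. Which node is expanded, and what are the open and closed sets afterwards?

step 1: expand (0,5) (f=6, h=3) → closed; open now [(0,4) g=4 f=6, (2,4) g=2 f=6, (2,6) g=2 f=8, (3,4) g=1 f=6, (3,6) g=1 f=8]

expanded=(0,5); open=[(0,4) g=4 f=6, (2,4) g=2 f=6, (2,6) g=2 f=8, (3,4) g=1 f=6, (3,6) g=1 f=8]; closed=[(0,5), (1,5), (2,5), (3,5)]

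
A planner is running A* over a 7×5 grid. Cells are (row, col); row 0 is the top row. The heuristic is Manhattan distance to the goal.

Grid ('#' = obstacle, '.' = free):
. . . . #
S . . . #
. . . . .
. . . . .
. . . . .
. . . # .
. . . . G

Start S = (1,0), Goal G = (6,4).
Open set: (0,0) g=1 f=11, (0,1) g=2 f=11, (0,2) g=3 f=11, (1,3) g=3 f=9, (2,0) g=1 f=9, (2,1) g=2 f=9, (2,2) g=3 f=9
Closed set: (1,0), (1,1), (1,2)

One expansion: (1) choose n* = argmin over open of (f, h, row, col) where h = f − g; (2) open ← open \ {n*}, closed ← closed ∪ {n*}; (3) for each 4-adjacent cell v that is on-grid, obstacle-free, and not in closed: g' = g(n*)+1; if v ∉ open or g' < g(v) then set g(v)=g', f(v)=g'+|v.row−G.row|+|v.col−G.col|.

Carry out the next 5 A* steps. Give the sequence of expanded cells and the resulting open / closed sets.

order=[(1,3) → (2,3) → (2,4) → (3,4) → (4,4)]; open=[(0,0) g=1 f=11, (0,1) g=2 f=11, (0,2) g=3 f=11, (0,3) g=4 f=11, (2,0) g=1 f=9, (2,1) g=2 f=9, (2,2) g=3 f=9, (3,3) g=5 f=9, (4,3) g=8 f=11, (5,4) g=8 f=9]; closed=[(1,0), (1,1), (1,2), (1,3), (2,3), (2,4), (3,4), (4,4)]

step 1: expand (1,3) (f=9, h=6) → closed; open now [(0,0) g=1 f=11, (0,1) g=2 f=11, (0,2) g=3 f=11, (0,3) g=4 f=11, (2,0) g=1 f=9, (2,1) g=2 f=9, (2,2) g=3 f=9, (2,3) g=4 f=9]
step 2: expand (2,3) (f=9, h=5) → closed; open now [(0,0) g=1 f=11, (0,1) g=2 f=11, (0,2) g=3 f=11, (0,3) g=4 f=11, (2,0) g=1 f=9, (2,1) g=2 f=9, (2,2) g=3 f=9, (2,4) g=5 f=9, (3,3) g=5 f=9]
step 3: expand (2,4) (f=9, h=4) → closed; open now [(0,0) g=1 f=11, (0,1) g=2 f=11, (0,2) g=3 f=11, (0,3) g=4 f=11, (2,0) g=1 f=9, (2,1) g=2 f=9, (2,2) g=3 f=9, (3,3) g=5 f=9, (3,4) g=6 f=9]
step 4: expand (3,4) (f=9, h=3) → closed; open now [(0,0) g=1 f=11, (0,1) g=2 f=11, (0,2) g=3 f=11, (0,3) g=4 f=11, (2,0) g=1 f=9, (2,1) g=2 f=9, (2,2) g=3 f=9, (3,3) g=5 f=9, (4,4) g=7 f=9]
step 5: expand (4,4) (f=9, h=2) → closed; open now [(0,0) g=1 f=11, (0,1) g=2 f=11, (0,2) g=3 f=11, (0,3) g=4 f=11, (2,0) g=1 f=9, (2,1) g=2 f=9, (2,2) g=3 f=9, (3,3) g=5 f=9, (4,3) g=8 f=11, (5,4) g=8 f=9]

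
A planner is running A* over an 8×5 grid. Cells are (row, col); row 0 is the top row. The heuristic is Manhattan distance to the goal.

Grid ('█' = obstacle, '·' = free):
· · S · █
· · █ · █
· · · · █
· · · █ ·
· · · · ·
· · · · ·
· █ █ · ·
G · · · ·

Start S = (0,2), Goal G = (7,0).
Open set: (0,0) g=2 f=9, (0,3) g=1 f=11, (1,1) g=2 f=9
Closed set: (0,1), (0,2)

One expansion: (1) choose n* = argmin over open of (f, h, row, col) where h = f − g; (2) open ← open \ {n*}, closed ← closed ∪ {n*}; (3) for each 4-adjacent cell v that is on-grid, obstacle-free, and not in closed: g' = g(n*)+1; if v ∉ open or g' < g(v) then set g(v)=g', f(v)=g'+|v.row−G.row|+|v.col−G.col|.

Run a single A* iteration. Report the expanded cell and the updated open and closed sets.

step 1: expand (0,0) (f=9, h=7) → closed; open now [(0,3) g=1 f=11, (1,0) g=3 f=9, (1,1) g=2 f=9]

expanded=(0,0); open=[(0,3) g=1 f=11, (1,0) g=3 f=9, (1,1) g=2 f=9]; closed=[(0,0), (0,1), (0,2)]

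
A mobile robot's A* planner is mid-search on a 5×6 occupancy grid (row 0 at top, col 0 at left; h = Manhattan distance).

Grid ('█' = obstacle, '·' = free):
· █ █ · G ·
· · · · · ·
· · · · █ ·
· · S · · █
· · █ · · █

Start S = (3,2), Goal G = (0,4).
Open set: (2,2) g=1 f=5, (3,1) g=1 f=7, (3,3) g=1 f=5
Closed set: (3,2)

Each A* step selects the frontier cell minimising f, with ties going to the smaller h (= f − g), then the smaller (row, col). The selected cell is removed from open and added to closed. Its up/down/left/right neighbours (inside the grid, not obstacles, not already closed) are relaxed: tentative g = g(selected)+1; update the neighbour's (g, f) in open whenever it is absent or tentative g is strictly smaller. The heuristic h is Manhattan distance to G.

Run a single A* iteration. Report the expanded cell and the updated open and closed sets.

expanded=(2,2); open=[(1,2) g=2 f=5, (2,1) g=2 f=7, (2,3) g=2 f=5, (3,1) g=1 f=7, (3,3) g=1 f=5]; closed=[(2,2), (3,2)]

step 1: expand (2,2) (f=5, h=4) → closed; open now [(1,2) g=2 f=5, (2,1) g=2 f=7, (2,3) g=2 f=5, (3,1) g=1 f=7, (3,3) g=1 f=5]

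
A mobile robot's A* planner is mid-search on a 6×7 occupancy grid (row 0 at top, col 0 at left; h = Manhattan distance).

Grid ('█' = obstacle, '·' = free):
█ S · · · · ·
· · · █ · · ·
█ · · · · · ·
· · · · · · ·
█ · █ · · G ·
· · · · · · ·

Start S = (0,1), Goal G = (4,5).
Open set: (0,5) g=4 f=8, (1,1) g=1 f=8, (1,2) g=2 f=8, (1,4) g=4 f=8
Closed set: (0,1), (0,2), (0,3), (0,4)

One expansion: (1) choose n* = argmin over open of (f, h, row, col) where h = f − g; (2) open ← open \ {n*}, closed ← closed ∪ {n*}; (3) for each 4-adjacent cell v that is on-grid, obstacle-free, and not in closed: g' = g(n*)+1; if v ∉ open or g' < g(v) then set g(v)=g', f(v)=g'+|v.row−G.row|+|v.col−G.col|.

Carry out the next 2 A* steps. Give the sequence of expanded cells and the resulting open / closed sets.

step 1: expand (0,5) (f=8, h=4) → closed; open now [(0,6) g=5 f=10, (1,1) g=1 f=8, (1,2) g=2 f=8, (1,4) g=4 f=8, (1,5) g=5 f=8]
step 2: expand (1,5) (f=8, h=3) → closed; open now [(0,6) g=5 f=10, (1,1) g=1 f=8, (1,2) g=2 f=8, (1,4) g=4 f=8, (1,6) g=6 f=10, (2,5) g=6 f=8]

order=[(0,5) → (1,5)]; open=[(0,6) g=5 f=10, (1,1) g=1 f=8, (1,2) g=2 f=8, (1,4) g=4 f=8, (1,6) g=6 f=10, (2,5) g=6 f=8]; closed=[(0,1), (0,2), (0,3), (0,4), (0,5), (1,5)]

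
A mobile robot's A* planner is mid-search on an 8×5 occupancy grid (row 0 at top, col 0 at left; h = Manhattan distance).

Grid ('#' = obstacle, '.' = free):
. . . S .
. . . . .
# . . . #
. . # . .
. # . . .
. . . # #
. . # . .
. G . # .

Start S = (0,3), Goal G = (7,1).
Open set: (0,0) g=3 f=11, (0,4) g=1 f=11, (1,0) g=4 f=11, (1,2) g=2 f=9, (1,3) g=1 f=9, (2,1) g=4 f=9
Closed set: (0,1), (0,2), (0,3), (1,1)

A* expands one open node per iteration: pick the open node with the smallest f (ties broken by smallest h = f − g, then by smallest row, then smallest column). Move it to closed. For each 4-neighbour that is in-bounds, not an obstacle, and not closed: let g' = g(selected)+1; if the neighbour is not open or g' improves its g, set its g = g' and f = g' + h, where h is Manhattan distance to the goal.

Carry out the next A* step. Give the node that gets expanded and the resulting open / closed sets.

step 1: expand (2,1) (f=9, h=5) → closed; open now [(0,0) g=3 f=11, (0,4) g=1 f=11, (1,0) g=4 f=11, (1,2) g=2 f=9, (1,3) g=1 f=9, (2,2) g=5 f=11, (3,1) g=5 f=9]

expanded=(2,1); open=[(0,0) g=3 f=11, (0,4) g=1 f=11, (1,0) g=4 f=11, (1,2) g=2 f=9, (1,3) g=1 f=9, (2,2) g=5 f=11, (3,1) g=5 f=9]; closed=[(0,1), (0,2), (0,3), (1,1), (2,1)]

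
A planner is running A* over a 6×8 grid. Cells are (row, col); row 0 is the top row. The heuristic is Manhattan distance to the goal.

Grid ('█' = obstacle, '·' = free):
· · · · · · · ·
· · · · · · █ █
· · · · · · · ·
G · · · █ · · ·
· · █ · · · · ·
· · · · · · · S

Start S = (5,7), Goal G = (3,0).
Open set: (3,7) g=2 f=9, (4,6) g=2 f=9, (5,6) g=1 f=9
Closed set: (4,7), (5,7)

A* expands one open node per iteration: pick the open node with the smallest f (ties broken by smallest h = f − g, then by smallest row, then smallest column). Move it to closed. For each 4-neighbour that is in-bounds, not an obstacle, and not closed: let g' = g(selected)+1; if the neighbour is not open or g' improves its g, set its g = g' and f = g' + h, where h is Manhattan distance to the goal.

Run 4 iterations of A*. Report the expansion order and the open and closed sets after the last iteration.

order=[(3,7) → (3,6) → (3,5) → (4,6)]; open=[(2,5) g=5 f=11, (2,6) g=4 f=11, (2,7) g=3 f=11, (4,5) g=3 f=9, (5,6) g=1 f=9]; closed=[(3,5), (3,6), (3,7), (4,6), (4,7), (5,7)]

step 1: expand (3,7) (f=9, h=7) → closed; open now [(2,7) g=3 f=11, (3,6) g=3 f=9, (4,6) g=2 f=9, (5,6) g=1 f=9]
step 2: expand (3,6) (f=9, h=6) → closed; open now [(2,6) g=4 f=11, (2,7) g=3 f=11, (3,5) g=4 f=9, (4,6) g=2 f=9, (5,6) g=1 f=9]
step 3: expand (3,5) (f=9, h=5) → closed; open now [(2,5) g=5 f=11, (2,6) g=4 f=11, (2,7) g=3 f=11, (4,5) g=5 f=11, (4,6) g=2 f=9, (5,6) g=1 f=9]
step 4: expand (4,6) (f=9, h=7) → closed; open now [(2,5) g=5 f=11, (2,6) g=4 f=11, (2,7) g=3 f=11, (4,5) g=3 f=9, (5,6) g=1 f=9]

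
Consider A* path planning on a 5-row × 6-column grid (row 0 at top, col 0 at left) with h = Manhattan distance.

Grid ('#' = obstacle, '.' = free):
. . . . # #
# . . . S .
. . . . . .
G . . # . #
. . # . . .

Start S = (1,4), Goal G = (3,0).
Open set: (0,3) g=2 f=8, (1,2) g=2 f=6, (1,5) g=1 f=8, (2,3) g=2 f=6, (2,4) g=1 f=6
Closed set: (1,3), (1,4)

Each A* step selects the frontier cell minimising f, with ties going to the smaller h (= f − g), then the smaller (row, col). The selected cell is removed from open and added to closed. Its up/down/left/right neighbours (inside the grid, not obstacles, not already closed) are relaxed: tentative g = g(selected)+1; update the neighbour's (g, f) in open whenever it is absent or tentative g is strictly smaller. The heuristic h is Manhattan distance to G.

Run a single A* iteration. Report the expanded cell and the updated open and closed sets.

expanded=(1,2); open=[(0,2) g=3 f=8, (0,3) g=2 f=8, (1,1) g=3 f=6, (1,5) g=1 f=8, (2,2) g=3 f=6, (2,3) g=2 f=6, (2,4) g=1 f=6]; closed=[(1,2), (1,3), (1,4)]

step 1: expand (1,2) (f=6, h=4) → closed; open now [(0,2) g=3 f=8, (0,3) g=2 f=8, (1,1) g=3 f=6, (1,5) g=1 f=8, (2,2) g=3 f=6, (2,3) g=2 f=6, (2,4) g=1 f=6]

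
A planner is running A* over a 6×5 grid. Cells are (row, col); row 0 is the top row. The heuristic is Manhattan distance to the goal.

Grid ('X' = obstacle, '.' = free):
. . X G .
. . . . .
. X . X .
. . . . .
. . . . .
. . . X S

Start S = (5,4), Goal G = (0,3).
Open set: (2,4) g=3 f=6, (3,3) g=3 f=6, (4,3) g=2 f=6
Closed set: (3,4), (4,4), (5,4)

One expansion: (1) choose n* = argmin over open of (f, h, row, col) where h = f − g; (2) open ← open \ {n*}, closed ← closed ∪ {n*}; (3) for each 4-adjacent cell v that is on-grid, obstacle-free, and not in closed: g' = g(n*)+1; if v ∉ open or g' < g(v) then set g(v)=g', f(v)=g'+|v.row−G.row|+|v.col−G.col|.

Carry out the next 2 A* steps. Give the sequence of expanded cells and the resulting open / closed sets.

step 1: expand (2,4) (f=6, h=3) → closed; open now [(1,4) g=4 f=6, (3,3) g=3 f=6, (4,3) g=2 f=6]
step 2: expand (1,4) (f=6, h=2) → closed; open now [(0,4) g=5 f=6, (1,3) g=5 f=6, (3,3) g=3 f=6, (4,3) g=2 f=6]

order=[(2,4) → (1,4)]; open=[(0,4) g=5 f=6, (1,3) g=5 f=6, (3,3) g=3 f=6, (4,3) g=2 f=6]; closed=[(1,4), (2,4), (3,4), (4,4), (5,4)]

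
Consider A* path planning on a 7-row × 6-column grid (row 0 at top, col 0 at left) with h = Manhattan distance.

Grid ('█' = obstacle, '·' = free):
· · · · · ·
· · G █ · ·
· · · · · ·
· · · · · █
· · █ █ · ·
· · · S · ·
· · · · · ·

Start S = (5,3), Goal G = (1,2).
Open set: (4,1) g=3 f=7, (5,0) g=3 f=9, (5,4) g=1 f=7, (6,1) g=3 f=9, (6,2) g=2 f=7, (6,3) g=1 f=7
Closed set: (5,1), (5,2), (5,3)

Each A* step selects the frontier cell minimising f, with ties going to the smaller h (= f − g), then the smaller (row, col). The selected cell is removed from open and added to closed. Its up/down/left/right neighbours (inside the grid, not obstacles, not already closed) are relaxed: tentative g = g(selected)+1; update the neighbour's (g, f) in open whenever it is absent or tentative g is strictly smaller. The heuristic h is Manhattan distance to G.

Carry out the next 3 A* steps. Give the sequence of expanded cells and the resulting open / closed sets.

step 1: expand (4,1) (f=7, h=4) → closed; open now [(3,1) g=4 f=7, (4,0) g=4 f=9, (5,0) g=3 f=9, (5,4) g=1 f=7, (6,1) g=3 f=9, (6,2) g=2 f=7, (6,3) g=1 f=7]
step 2: expand (3,1) (f=7, h=3) → closed; open now [(2,1) g=5 f=7, (3,0) g=5 f=9, (3,2) g=5 f=7, (4,0) g=4 f=9, (5,0) g=3 f=9, (5,4) g=1 f=7, (6,1) g=3 f=9, (6,2) g=2 f=7, (6,3) g=1 f=7]
step 3: expand (2,1) (f=7, h=2) → closed; open now [(1,1) g=6 f=7, (2,0) g=6 f=9, (2,2) g=6 f=7, (3,0) g=5 f=9, (3,2) g=5 f=7, (4,0) g=4 f=9, (5,0) g=3 f=9, (5,4) g=1 f=7, (6,1) g=3 f=9, (6,2) g=2 f=7, (6,3) g=1 f=7]

order=[(4,1) → (3,1) → (2,1)]; open=[(1,1) g=6 f=7, (2,0) g=6 f=9, (2,2) g=6 f=7, (3,0) g=5 f=9, (3,2) g=5 f=7, (4,0) g=4 f=9, (5,0) g=3 f=9, (5,4) g=1 f=7, (6,1) g=3 f=9, (6,2) g=2 f=7, (6,3) g=1 f=7]; closed=[(2,1), (3,1), (4,1), (5,1), (5,2), (5,3)]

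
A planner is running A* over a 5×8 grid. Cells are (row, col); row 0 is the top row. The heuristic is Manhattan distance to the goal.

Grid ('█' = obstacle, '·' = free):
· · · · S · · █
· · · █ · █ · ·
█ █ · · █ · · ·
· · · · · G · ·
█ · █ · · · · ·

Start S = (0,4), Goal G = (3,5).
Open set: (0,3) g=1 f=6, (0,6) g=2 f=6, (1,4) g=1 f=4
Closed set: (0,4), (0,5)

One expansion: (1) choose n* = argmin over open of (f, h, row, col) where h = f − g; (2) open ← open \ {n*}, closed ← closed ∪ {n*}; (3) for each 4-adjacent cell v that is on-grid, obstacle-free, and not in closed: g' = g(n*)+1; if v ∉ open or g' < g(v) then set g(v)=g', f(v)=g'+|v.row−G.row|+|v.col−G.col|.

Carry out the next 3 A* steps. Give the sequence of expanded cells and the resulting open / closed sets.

step 1: expand (1,4) (f=4, h=3) → closed; open now [(0,3) g=1 f=6, (0,6) g=2 f=6]
step 2: expand (0,6) (f=6, h=4) → closed; open now [(0,3) g=1 f=6, (1,6) g=3 f=6]
step 3: expand (1,6) (f=6, h=3) → closed; open now [(0,3) g=1 f=6, (1,7) g=4 f=8, (2,6) g=4 f=6]

order=[(1,4) → (0,6) → (1,6)]; open=[(0,3) g=1 f=6, (1,7) g=4 f=8, (2,6) g=4 f=6]; closed=[(0,4), (0,5), (0,6), (1,4), (1,6)]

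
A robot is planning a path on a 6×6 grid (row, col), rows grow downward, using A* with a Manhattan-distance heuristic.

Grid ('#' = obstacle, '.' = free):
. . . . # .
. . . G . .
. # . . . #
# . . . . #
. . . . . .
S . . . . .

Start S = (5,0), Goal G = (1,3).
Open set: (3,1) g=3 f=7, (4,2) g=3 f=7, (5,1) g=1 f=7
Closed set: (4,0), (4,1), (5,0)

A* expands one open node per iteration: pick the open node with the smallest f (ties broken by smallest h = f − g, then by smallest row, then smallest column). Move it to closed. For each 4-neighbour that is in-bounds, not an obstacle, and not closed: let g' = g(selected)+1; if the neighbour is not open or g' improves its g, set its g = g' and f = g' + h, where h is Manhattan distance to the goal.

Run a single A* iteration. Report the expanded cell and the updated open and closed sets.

step 1: expand (3,1) (f=7, h=4) → closed; open now [(3,2) g=4 f=7, (4,2) g=3 f=7, (5,1) g=1 f=7]

expanded=(3,1); open=[(3,2) g=4 f=7, (4,2) g=3 f=7, (5,1) g=1 f=7]; closed=[(3,1), (4,0), (4,1), (5,0)]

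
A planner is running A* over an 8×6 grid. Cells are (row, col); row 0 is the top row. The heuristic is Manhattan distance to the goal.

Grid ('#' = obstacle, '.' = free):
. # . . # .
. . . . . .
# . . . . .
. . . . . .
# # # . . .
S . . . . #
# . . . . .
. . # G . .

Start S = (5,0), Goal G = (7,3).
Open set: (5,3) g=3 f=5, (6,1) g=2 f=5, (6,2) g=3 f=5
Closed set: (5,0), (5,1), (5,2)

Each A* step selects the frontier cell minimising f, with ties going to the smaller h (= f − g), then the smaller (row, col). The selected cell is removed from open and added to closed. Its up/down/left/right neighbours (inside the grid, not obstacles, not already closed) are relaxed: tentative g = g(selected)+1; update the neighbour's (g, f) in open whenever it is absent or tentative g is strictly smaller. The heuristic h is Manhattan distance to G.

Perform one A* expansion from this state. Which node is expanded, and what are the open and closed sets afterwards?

expanded=(5,3); open=[(4,3) g=4 f=7, (5,4) g=4 f=7, (6,1) g=2 f=5, (6,2) g=3 f=5, (6,3) g=4 f=5]; closed=[(5,0), (5,1), (5,2), (5,3)]

step 1: expand (5,3) (f=5, h=2) → closed; open now [(4,3) g=4 f=7, (5,4) g=4 f=7, (6,1) g=2 f=5, (6,2) g=3 f=5, (6,3) g=4 f=5]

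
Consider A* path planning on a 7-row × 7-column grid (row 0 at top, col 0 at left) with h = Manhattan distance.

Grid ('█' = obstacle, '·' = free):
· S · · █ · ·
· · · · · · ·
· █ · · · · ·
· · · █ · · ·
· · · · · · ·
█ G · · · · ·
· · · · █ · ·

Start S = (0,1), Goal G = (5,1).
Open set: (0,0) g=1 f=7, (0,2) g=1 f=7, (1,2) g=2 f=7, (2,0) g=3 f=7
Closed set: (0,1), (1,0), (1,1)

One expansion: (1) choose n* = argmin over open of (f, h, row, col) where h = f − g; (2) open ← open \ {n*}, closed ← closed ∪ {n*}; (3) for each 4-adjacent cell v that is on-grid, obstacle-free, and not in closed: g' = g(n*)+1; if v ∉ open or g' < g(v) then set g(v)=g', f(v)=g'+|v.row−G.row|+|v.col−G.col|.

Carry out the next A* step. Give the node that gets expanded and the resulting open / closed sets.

expanded=(2,0); open=[(0,0) g=1 f=7, (0,2) g=1 f=7, (1,2) g=2 f=7, (3,0) g=4 f=7]; closed=[(0,1), (1,0), (1,1), (2,0)]

step 1: expand (2,0) (f=7, h=4) → closed; open now [(0,0) g=1 f=7, (0,2) g=1 f=7, (1,2) g=2 f=7, (3,0) g=4 f=7]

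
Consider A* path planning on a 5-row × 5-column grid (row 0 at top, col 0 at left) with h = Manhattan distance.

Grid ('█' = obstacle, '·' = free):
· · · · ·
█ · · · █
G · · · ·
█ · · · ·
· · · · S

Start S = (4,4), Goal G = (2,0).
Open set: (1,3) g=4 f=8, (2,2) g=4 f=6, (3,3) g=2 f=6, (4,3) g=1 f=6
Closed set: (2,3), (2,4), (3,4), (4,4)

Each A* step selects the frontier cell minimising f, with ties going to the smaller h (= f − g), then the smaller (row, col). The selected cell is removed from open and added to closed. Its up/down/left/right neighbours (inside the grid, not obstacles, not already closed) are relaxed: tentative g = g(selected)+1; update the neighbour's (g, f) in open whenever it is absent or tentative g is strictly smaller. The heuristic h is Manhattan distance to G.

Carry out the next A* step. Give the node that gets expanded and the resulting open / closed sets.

step 1: expand (2,2) (f=6, h=2) → closed; open now [(1,2) g=5 f=8, (1,3) g=4 f=8, (2,1) g=5 f=6, (3,2) g=5 f=8, (3,3) g=2 f=6, (4,3) g=1 f=6]

expanded=(2,2); open=[(1,2) g=5 f=8, (1,3) g=4 f=8, (2,1) g=5 f=6, (3,2) g=5 f=8, (3,3) g=2 f=6, (4,3) g=1 f=6]; closed=[(2,2), (2,3), (2,4), (3,4), (4,4)]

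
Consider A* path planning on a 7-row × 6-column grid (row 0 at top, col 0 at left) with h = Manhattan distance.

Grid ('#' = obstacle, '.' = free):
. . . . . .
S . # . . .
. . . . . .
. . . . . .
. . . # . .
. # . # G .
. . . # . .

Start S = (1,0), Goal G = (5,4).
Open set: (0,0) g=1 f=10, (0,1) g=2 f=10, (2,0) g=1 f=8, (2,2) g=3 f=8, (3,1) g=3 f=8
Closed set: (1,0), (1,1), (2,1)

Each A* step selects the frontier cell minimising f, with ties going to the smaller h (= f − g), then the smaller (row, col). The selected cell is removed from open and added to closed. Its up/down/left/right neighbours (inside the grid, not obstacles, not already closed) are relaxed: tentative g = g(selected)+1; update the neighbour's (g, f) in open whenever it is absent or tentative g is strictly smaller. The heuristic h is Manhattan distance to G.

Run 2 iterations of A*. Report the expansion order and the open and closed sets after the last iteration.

order=[(2,2) → (2,3)]; open=[(0,0) g=1 f=10, (0,1) g=2 f=10, (1,3) g=5 f=10, (2,0) g=1 f=8, (2,4) g=5 f=8, (3,1) g=3 f=8, (3,2) g=4 f=8, (3,3) g=5 f=8]; closed=[(1,0), (1,1), (2,1), (2,2), (2,3)]

step 1: expand (2,2) (f=8, h=5) → closed; open now [(0,0) g=1 f=10, (0,1) g=2 f=10, (2,0) g=1 f=8, (2,3) g=4 f=8, (3,1) g=3 f=8, (3,2) g=4 f=8]
step 2: expand (2,3) (f=8, h=4) → closed; open now [(0,0) g=1 f=10, (0,1) g=2 f=10, (1,3) g=5 f=10, (2,0) g=1 f=8, (2,4) g=5 f=8, (3,1) g=3 f=8, (3,2) g=4 f=8, (3,3) g=5 f=8]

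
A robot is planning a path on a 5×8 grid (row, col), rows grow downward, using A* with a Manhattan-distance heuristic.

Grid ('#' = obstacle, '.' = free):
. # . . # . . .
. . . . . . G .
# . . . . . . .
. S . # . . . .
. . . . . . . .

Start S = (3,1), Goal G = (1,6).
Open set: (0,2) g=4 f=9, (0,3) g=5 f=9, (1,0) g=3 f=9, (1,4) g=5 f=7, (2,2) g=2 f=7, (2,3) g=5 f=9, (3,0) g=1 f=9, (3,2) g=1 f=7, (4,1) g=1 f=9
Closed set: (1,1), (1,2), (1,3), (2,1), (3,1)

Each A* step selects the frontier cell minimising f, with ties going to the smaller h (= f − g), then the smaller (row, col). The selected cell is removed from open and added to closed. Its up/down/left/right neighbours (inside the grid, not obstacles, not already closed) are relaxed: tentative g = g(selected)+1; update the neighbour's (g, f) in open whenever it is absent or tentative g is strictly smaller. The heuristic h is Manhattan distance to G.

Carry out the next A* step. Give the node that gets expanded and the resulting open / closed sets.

step 1: expand (1,4) (f=7, h=2) → closed; open now [(0,2) g=4 f=9, (0,3) g=5 f=9, (1,0) g=3 f=9, (1,5) g=6 f=7, (2,2) g=2 f=7, (2,3) g=5 f=9, (2,4) g=6 f=9, (3,0) g=1 f=9, (3,2) g=1 f=7, (4,1) g=1 f=9]

expanded=(1,4); open=[(0,2) g=4 f=9, (0,3) g=5 f=9, (1,0) g=3 f=9, (1,5) g=6 f=7, (2,2) g=2 f=7, (2,3) g=5 f=9, (2,4) g=6 f=9, (3,0) g=1 f=9, (3,2) g=1 f=7, (4,1) g=1 f=9]; closed=[(1,1), (1,2), (1,3), (1,4), (2,1), (3,1)]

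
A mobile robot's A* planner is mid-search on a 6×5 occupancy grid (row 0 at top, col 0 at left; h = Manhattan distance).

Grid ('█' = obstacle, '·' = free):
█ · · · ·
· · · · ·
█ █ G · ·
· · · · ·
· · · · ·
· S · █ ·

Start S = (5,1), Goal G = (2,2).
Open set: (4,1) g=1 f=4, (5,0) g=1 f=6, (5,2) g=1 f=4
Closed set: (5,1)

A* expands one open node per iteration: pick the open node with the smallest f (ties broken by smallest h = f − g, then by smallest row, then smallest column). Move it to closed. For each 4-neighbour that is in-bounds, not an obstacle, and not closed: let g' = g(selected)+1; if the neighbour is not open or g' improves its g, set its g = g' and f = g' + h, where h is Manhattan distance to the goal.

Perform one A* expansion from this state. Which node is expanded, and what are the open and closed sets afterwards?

expanded=(4,1); open=[(3,1) g=2 f=4, (4,0) g=2 f=6, (4,2) g=2 f=4, (5,0) g=1 f=6, (5,2) g=1 f=4]; closed=[(4,1), (5,1)]

step 1: expand (4,1) (f=4, h=3) → closed; open now [(3,1) g=2 f=4, (4,0) g=2 f=6, (4,2) g=2 f=4, (5,0) g=1 f=6, (5,2) g=1 f=4]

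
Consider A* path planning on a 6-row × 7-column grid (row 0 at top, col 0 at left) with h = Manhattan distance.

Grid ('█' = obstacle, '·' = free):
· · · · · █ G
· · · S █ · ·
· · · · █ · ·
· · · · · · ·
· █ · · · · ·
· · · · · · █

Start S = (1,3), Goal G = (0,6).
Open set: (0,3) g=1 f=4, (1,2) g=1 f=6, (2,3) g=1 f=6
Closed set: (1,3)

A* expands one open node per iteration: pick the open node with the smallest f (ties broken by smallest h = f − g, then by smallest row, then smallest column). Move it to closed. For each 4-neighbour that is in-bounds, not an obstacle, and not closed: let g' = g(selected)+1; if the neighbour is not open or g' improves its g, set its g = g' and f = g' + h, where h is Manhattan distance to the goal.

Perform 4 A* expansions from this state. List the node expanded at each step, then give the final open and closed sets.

order=[(0,3) → (0,4) → (0,2) → (1,2)]; open=[(0,1) g=3 f=8, (1,1) g=2 f=8, (2,2) g=2 f=8, (2,3) g=1 f=6]; closed=[(0,2), (0,3), (0,4), (1,2), (1,3)]

step 1: expand (0,3) (f=4, h=3) → closed; open now [(0,2) g=2 f=6, (0,4) g=2 f=4, (1,2) g=1 f=6, (2,3) g=1 f=6]
step 2: expand (0,4) (f=4, h=2) → closed; open now [(0,2) g=2 f=6, (1,2) g=1 f=6, (2,3) g=1 f=6]
step 3: expand (0,2) (f=6, h=4) → closed; open now [(0,1) g=3 f=8, (1,2) g=1 f=6, (2,3) g=1 f=6]
step 4: expand (1,2) (f=6, h=5) → closed; open now [(0,1) g=3 f=8, (1,1) g=2 f=8, (2,2) g=2 f=8, (2,3) g=1 f=6]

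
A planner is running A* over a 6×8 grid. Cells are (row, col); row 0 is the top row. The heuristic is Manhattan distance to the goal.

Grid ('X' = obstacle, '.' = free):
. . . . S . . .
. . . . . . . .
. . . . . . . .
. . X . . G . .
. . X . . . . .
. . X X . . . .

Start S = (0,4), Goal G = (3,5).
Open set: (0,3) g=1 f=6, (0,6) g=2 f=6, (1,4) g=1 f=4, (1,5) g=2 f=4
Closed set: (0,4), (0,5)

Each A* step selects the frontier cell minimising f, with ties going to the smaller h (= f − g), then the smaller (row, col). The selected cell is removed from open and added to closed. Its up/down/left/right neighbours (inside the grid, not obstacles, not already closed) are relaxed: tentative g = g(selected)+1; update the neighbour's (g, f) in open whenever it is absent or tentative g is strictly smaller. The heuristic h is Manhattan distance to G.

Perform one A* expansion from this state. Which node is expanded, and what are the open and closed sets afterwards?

expanded=(1,5); open=[(0,3) g=1 f=6, (0,6) g=2 f=6, (1,4) g=1 f=4, (1,6) g=3 f=6, (2,5) g=3 f=4]; closed=[(0,4), (0,5), (1,5)]

step 1: expand (1,5) (f=4, h=2) → closed; open now [(0,3) g=1 f=6, (0,6) g=2 f=6, (1,4) g=1 f=4, (1,6) g=3 f=6, (2,5) g=3 f=4]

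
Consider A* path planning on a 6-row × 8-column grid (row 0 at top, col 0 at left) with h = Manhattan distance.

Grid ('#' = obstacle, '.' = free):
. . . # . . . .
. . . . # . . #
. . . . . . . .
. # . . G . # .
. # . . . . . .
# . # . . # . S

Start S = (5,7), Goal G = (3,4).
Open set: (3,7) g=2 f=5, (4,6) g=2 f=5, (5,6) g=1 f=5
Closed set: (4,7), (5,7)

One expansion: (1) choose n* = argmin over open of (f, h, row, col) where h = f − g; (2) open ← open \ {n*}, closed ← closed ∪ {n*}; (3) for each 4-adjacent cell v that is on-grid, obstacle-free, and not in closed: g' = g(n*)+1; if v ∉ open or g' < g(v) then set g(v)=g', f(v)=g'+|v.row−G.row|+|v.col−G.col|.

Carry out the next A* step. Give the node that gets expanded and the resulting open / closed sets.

expanded=(3,7); open=[(2,7) g=3 f=7, (4,6) g=2 f=5, (5,6) g=1 f=5]; closed=[(3,7), (4,7), (5,7)]

step 1: expand (3,7) (f=5, h=3) → closed; open now [(2,7) g=3 f=7, (4,6) g=2 f=5, (5,6) g=1 f=5]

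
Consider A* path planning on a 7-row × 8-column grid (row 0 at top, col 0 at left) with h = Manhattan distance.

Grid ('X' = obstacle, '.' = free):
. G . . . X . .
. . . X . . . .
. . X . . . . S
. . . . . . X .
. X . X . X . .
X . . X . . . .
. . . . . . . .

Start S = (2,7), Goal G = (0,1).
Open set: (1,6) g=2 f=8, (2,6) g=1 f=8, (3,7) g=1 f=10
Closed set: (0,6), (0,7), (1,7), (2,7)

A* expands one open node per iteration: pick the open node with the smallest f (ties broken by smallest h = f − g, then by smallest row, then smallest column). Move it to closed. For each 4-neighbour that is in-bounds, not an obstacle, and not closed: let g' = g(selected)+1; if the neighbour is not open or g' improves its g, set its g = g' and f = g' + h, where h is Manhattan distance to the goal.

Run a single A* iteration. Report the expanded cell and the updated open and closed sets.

step 1: expand (1,6) (f=8, h=6) → closed; open now [(1,5) g=3 f=8, (2,6) g=1 f=8, (3,7) g=1 f=10]

expanded=(1,6); open=[(1,5) g=3 f=8, (2,6) g=1 f=8, (3,7) g=1 f=10]; closed=[(0,6), (0,7), (1,6), (1,7), (2,7)]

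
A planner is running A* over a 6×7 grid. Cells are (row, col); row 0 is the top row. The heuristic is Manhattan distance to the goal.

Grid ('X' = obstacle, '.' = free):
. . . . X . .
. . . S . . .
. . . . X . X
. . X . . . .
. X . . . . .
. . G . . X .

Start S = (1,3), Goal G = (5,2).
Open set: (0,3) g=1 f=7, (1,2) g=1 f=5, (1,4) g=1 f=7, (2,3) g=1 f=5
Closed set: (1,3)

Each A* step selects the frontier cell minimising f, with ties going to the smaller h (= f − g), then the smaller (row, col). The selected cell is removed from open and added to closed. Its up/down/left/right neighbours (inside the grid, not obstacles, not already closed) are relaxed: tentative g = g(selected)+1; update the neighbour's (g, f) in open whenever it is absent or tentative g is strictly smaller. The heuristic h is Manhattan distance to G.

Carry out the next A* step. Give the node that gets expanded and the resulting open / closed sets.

expanded=(1,2); open=[(0,2) g=2 f=7, (0,3) g=1 f=7, (1,1) g=2 f=7, (1,4) g=1 f=7, (2,2) g=2 f=5, (2,3) g=1 f=5]; closed=[(1,2), (1,3)]

step 1: expand (1,2) (f=5, h=4) → closed; open now [(0,2) g=2 f=7, (0,3) g=1 f=7, (1,1) g=2 f=7, (1,4) g=1 f=7, (2,2) g=2 f=5, (2,3) g=1 f=5]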